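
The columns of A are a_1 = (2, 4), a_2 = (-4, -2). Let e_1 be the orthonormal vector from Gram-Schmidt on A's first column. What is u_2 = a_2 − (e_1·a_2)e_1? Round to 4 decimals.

u_2 = (-2.4000, 1.2000)

a_1 = (2, 4); ‖a_1‖ = 4.4721, so e_1 = (0.4472, 0.8944).
e_1·a_2 = 0.4472·(-4) + 0.8944·(-2) = -3.5777.
u_2 = a_2 + 3.5777·e_1 = (-2.4000, 1.2000).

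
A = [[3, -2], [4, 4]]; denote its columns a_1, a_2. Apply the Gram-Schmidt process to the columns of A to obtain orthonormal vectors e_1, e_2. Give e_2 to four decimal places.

e_2 = (-0.8000, 0.6000)

e_1 = a_1/‖a_1‖ = (3, 4)/5.0000 = (0.6000, 0.8000).
r_{12} = e_1·a_2 = 2.0000.
u_2 = a_2 − 2.0000·e_1 = (-3.2000, 2.4000).
‖u_2‖ = 4.0000, so e_2 = (-0.8000, 0.6000).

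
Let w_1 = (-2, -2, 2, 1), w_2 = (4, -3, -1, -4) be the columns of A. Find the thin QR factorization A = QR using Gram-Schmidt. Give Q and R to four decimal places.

Q = [[-0.5547, 0.4548], [-0.5547, -0.6948], [0.5547, 0.0379], [0.2774, -0.5558]], R = [[3.6056, -2.2188], [0.0000, 6.0891]]

q_1 = w_1/‖w_1‖ = (-2, -2, 2, 1)/3.6056 = (-0.5547, -0.5547, 0.5547, 0.2774).
r_{12} = q_1·w_2 = -2.2188.
u_2 = w_2 + 2.2188·q_1 = (2.7692, -4.2308, 0.2308, -3.3846).
‖u_2‖ = 6.0891, so q_2 = (0.4548, -0.6948, 0.0379, -0.5558).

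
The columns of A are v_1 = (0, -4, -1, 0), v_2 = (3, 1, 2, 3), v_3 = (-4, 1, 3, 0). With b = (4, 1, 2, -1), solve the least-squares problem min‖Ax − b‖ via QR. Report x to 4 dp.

x = (-0.3421, 0.4427, -0.3531)

v_1 = (0, -4, -1, 0); ‖v_1‖ = 4.1231, so q_1 = (0.0000, -0.9701, -0.2425, 0.0000).
q_1·v_2 = 0.0000·3 + (-0.9701)·1 + (-0.2425)·2 + 0.0000·3 = -1.4552.
u_2 = v_2 + 1.4552·q_1 = (3.0000, -0.4118, 1.6471, 3.0000).
‖u_2‖ = 4.5697, so q_2 = (0.6565, -0.0901, 0.3604, 0.6565).
q_1·v_3 = 0.0000·(-4) + (-0.9701)·1 + (-0.2425)·3 + 0.0000·0 = -1.6977; q_2·v_3 = 0.6565·(-4) + (-0.0901)·1 + 0.3604·3 + 0.6565·0 = -1.6348.
u_3 = v_3 + 1.6977·q_1 + 1.6348·q_2 = (-2.9268, -0.7944, 3.1775, 1.0732).
‖u_3‖ = 4.5216, so q_3 = (-0.6473, -0.1757, 0.7027, 0.2374).
Qᵀb = (-1.4552, 2.6002, -1.5967).
Back-substitute: x_3 = -1.5967/4.5216 = -0.3531.
x_2 = (2.6002 + 1.6348·(-0.3531))/4.5697 = 0.4427.
x_1 = (-1.4552 + 1.4552·0.4427 + 1.6977·(-0.3531))/4.1231 = -0.3421.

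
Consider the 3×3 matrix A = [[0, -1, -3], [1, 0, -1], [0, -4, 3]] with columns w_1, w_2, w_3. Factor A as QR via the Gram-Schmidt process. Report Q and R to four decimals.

Q = [[0.0000, -0.2425, -0.9701], [1.0000, 0.0000, 0.0000], [0.0000, -0.9701, 0.2425]], R = [[1.0000, 0.0000, -1.0000], [0.0000, 4.1231, -2.1828], [0.0000, 0.0000, 3.6380]]

w_1 = (0, 1, 0); ‖w_1‖ = 1.0000, so e_1 = (0.0000, 1.0000, 0.0000).
e_1·w_2 = 0.0000·(-1) + 1.0000·0 + 0.0000·(-4) = 0.0000.
u_2 = w_2 + 0.0000·e_1 = (-1.0000, 0.0000, -4.0000).
‖u_2‖ = 4.1231, so e_2 = (-0.2425, 0.0000, -0.9701).
e_1·w_3 = 0.0000·(-3) + 1.0000·(-1) + 0.0000·3 = -1.0000; e_2·w_3 = (-0.2425)·(-3) + 0.0000·(-1) + (-0.9701)·3 = -2.1828.
u_3 = w_3 + 1.0000·e_1 + 2.1828·e_2 = (-3.5294, 0.0000, 0.8824).
‖u_3‖ = 3.6380, so e_3 = (-0.9701, 0.0000, 0.2425).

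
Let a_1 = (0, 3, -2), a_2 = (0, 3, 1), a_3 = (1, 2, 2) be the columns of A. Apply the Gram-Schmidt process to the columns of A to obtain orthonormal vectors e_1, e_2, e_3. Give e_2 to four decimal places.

e_1 = a_1/‖a_1‖ = (0, 3, -2)/3.6056 = (0.0000, 0.8321, -0.5547).
r_{12} = e_1·a_2 = 1.9415.
u_2 = a_2 − 1.9415·e_1 = (0.0000, 1.3846, 2.0769).
‖u_2‖ = 2.4962, so e_2 = (0.0000, 0.5547, 0.8321).

e_2 = (0.0000, 0.5547, 0.8321)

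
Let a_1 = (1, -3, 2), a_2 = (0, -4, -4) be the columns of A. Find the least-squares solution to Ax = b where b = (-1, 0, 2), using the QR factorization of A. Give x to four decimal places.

a_1 = (1, -3, 2); ‖a_1‖ = 3.7417, so q_1 = (0.2673, -0.8018, 0.5345).
q_1·a_2 = 0.2673·0 + (-0.8018)·(-4) + 0.5345·(-4) = 1.0690.
u_2 = a_2 − 1.0690·q_1 = (-0.2857, -3.1429, -4.5714).
‖u_2‖ = 5.5549, so q_2 = (-0.0514, -0.5658, -0.8230).
Qᵀb = (0.8018, -1.5945).
Back-substitute: x_2 = -1.5945/5.5549 = -0.2870.
x_1 = (0.8018 − 1.0690·(-0.2870))/3.7417 = 0.2963.

x = (0.2963, -0.2870)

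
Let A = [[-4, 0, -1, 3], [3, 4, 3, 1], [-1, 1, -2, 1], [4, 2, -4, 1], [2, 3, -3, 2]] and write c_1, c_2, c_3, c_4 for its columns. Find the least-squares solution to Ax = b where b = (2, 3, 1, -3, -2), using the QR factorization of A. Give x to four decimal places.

e_1 = c_1/‖c_1‖ = (-4, 3, -1, 4, 2)/6.7823 = (-0.5898, 0.4423, -0.1474, 0.5898, 0.2949).
r_{12} = e_1·c_2 = 3.6860.
u_2 = c_2 − 3.6860·e_1 = (2.1739, 2.3696, 1.5435, -0.1739, 1.9130).
‖u_2‖ = 4.0513, so e_2 = (0.5366, 0.5849, 0.3810, -0.0429, 0.4722).
r_{13} = e_1·c_3 = -1.0321; r_{23} = e_2·c_3 = -0.7888.
u_3 = c_3 + 1.0321·e_1 + 0.7888·e_2 = (-1.1854, 3.9179, -1.8517, -3.4252, -2.3232).
‖u_3‖ = 6.1084, so e_3 = (-0.1941, 0.6414, -0.3031, -0.5607, -0.3803).
r_{14} = e_1·c_4 = -0.2949; r_{24} = e_2·c_4 = 3.4771; r_{34} = e_3·c_4 = -1.5653.
u_4 = c_4 + 0.2949·e_1 − 3.4771·e_2 + 1.5653·e_3 = (0.6565, 0.1007, -0.8427, 0.4455, -0.1503).
‖u_4‖ = 1.1715, so e_4 = (0.5604, 0.0859, -0.7194, 0.3803, -0.1283).
Qᵀb = (-2.3591, 2.3932, 3.6758, -0.2249).
Back-substitute: x_4 = -0.2249/1.1715 = -0.1920.
x_3 = (3.6758 + 1.5653·(-0.1920))/6.1084 = 0.5525.
x_2 = (2.3932 + 0.7888·0.5525 − 3.4771·(-0.1920))/4.0513 = 0.8631.
x_1 = (-2.3591 − 3.6860·0.8631 + 1.0321·0.5525 + 0.2949·(-0.1920))/6.7823 = -0.7412.

x = (-0.7412, 0.8631, 0.5525, -0.1920)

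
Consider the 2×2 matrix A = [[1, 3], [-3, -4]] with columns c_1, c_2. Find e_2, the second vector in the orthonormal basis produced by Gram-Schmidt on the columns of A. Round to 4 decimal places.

e_2 = (0.9487, 0.3162)

c_1 = (1, -3); ‖c_1‖ = 3.1623, so e_1 = (0.3162, -0.9487).
e_1·c_2 = 0.3162·3 + (-0.9487)·(-4) = 4.7434.
u_2 = c_2 − 4.7434·e_1 = (1.5000, 0.5000).
‖u_2‖ = 1.5811, so e_2 = (0.9487, 0.3162).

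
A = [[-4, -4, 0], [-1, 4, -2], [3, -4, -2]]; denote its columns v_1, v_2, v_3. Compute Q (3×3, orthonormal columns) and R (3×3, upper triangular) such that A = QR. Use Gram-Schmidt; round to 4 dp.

q_1 = v_1/‖v_1‖ = (-4, -1, 3)/5.0990 = (-0.7845, -0.1961, 0.5883).
r_{12} = q_1·v_2 = 0.0000.
u_2 = v_2 + 0.0000·q_1 = (-4.0000, 4.0000, -4.0000).
‖u_2‖ = 6.9282, so q_2 = (-0.5774, 0.5774, -0.5774).
r_{13} = q_1·v_3 = -0.7845; r_{23} = q_2·v_3 = 0.0000.
u_3 = v_3 + 0.7845·q_1 + 0.0000·q_2 = (-0.6154, -2.1538, -1.5385).
‖u_3‖ = 2.7175, so q_3 = (-0.2265, -0.7926, -0.5661).

Q = [[-0.7845, -0.5774, -0.2265], [-0.1961, 0.5774, -0.7926], [0.5883, -0.5774, -0.5661]], R = [[5.0990, 0.0000, -0.7845], [0.0000, 6.9282, 0.0000], [0.0000, 0.0000, 2.7175]]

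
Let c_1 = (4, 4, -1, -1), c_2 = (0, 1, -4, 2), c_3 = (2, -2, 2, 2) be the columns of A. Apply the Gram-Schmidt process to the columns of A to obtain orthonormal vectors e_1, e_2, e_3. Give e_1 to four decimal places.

e_1 = (0.6860, 0.6860, -0.1715, -0.1715)

c_1 = (4, 4, -1, -1); ‖c_1‖ = 5.8310, so e_1 = (0.6860, 0.6860, -0.1715, -0.1715).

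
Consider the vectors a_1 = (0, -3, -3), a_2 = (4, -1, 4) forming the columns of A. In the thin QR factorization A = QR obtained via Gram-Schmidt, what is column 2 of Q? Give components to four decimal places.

q_2 = (0.7493, -0.4683, 0.4683)

a_1 = (0, -3, -3); ‖a_1‖ = 4.2426, so q_1 = (0.0000, -0.7071, -0.7071).
q_1·a_2 = 0.0000·4 + (-0.7071)·(-1) + (-0.7071)·4 = -2.1213.
u_2 = a_2 + 2.1213·q_1 = (4.0000, -2.5000, 2.5000).
‖u_2‖ = 5.3385, so q_2 = (0.7493, -0.4683, 0.4683).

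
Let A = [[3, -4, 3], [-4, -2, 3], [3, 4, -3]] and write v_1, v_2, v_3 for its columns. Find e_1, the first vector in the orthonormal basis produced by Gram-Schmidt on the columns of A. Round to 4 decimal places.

e_1 = v_1/‖v_1‖ = (3, -4, 3)/5.8310 = (0.5145, -0.6860, 0.5145).

e_1 = (0.5145, -0.6860, 0.5145)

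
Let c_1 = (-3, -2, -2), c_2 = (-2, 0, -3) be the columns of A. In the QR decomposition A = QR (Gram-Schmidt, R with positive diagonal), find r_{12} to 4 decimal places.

c_1 = (-3, -2, -2); ‖c_1‖ = 4.1231, so e_1 = (-0.7276, -0.4851, -0.4851).
r_{12} = e_1·c_2 = 2.9104.

r_{12} = 2.9104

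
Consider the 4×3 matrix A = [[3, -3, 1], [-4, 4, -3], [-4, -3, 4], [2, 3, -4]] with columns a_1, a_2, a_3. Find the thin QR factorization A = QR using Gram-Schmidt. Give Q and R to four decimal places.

Q = [[0.4472, -0.3913, -0.7511], [-0.5963, 0.5218, -0.4853], [-0.5963, -0.5595, -0.2601], [0.2981, 0.5115, -0.3642]], R = [[6.7082, -1.0435, -1.3416], [0.0000, 6.4739, -6.2405], [0.0000, 0.0000, 1.1210]]

a_1 = (3, -4, -4, 2); ‖a_1‖ = 6.7082, so q_1 = (0.4472, -0.5963, -0.5963, 0.2981).
q_1·a_2 = 0.4472·(-3) + (-0.5963)·4 + (-0.5963)·(-3) + 0.2981·3 = -1.0435.
u_2 = a_2 + 1.0435·q_1 = (-2.5333, 3.3778, -3.6222, 3.3111).
‖u_2‖ = 6.4739, so q_2 = (-0.3913, 0.5218, -0.5595, 0.5115).
q_1·a_3 = 0.4472·1 + (-0.5963)·(-3) + (-0.5963)·4 + 0.2981·(-4) = -1.3416; q_2·a_3 = (-0.3913)·1 + 0.5218·(-3) + (-0.5595)·4 + 0.5115·(-4) = -6.2405.
u_3 = a_3 + 1.3416·q_1 + 6.2405·q_2 = (-0.8420, -0.5440, -0.2916, -0.4083).
‖u_3‖ = 1.1210, so q_3 = (-0.7511, -0.4853, -0.2601, -0.3642).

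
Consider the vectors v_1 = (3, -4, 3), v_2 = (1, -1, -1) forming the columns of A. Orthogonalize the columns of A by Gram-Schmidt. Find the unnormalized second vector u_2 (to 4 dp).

u_2 = (0.6471, -0.5294, -1.3529)

q_1 = v_1/‖v_1‖ = (3, -4, 3)/5.8310 = (0.5145, -0.6860, 0.5145).
r_{12} = q_1·v_2 = 0.6860.
u_2 = v_2 − 0.6860·q_1 = (0.6471, -0.5294, -1.3529).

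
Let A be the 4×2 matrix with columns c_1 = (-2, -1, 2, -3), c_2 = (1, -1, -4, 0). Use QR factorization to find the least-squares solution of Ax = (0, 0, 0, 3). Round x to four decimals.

c_1 = (-2, -1, 2, -3); ‖c_1‖ = 4.2426, so e_1 = (-0.4714, -0.2357, 0.4714, -0.7071).
e_1·c_2 = (-0.4714)·1 + (-0.2357)·(-1) + 0.4714·(-4) + (-0.7071)·0 = -2.1213.
u_2 = c_2 + 2.1213·e_1 = (0.0000, -1.5000, -3.0000, -1.5000).
‖u_2‖ = 3.6742, so e_2 = (0.0000, -0.4082, -0.8165, -0.4082).
Qᵀb = (-2.1213, -1.2247).
Back-substitute: x_2 = -1.2247/3.6742 = -0.3333.
x_1 = (-2.1213 + 2.1213·(-0.3333))/4.2426 = -0.6667.

x = (-0.6667, -0.3333)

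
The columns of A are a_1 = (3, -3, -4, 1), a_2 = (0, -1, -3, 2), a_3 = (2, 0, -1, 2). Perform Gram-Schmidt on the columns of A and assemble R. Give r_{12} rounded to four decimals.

r_{12} = 2.8735

a_1 = (3, -3, -4, 1); ‖a_1‖ = 5.9161, so e_1 = (0.5071, -0.5071, -0.6761, 0.1690).
r_{12} = e_1·a_2 = 2.8735.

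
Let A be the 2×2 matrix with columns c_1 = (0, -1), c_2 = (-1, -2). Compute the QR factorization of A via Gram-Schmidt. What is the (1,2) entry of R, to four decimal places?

r_{12} = 2.0000

e_1 = c_1/‖c_1‖ = (0, -1)/1.0000 = (0.0000, -1.0000).
r_{12} = e_1·c_2 = 2.0000.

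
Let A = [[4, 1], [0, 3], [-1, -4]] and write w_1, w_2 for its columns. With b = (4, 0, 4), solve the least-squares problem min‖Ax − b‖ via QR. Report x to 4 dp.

x = (1.0794, -0.7937)

w_1 = (4, 0, -1); ‖w_1‖ = 4.1231, so e_1 = (0.9701, 0.0000, -0.2425).
e_1·w_2 = 0.9701·1 + 0.0000·3 + (-0.2425)·(-4) = 1.9403.
u_2 = w_2 − 1.9403·e_1 = (-0.8824, 3.0000, -3.5294).
‖u_2‖ = 4.7154, so e_2 = (-0.1871, 0.6362, -0.7485).
Qᵀb = (2.9104, -3.7424).
Back-substitute: x_2 = -3.7424/4.7154 = -0.7937.
x_1 = (2.9104 − 1.9403·(-0.7937))/4.1231 = 1.0794.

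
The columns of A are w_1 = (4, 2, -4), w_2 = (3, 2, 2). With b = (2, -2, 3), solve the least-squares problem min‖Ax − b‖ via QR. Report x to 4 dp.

x = (-0.3650, 0.6423)

w_1 = (4, 2, -4); ‖w_1‖ = 6.0000, so q_1 = (0.6667, 0.3333, -0.6667).
q_1·w_2 = 0.6667·3 + 0.3333·2 + (-0.6667)·2 = 1.3333.
u_2 = w_2 − 1.3333·q_1 = (2.1111, 1.5556, 2.8889).
‖u_2‖ = 3.9016, so q_2 = (0.5411, 0.3987, 0.7404).
Qᵀb = (-1.3333, 2.5061).
Back-substitute: x_2 = 2.5061/3.9016 = 0.6423.
x_1 = (-1.3333 − 1.3333·0.6423)/6.0000 = -0.3650.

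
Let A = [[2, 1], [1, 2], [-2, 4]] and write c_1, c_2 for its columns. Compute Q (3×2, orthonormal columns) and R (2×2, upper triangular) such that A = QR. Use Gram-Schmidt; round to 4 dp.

Q = [[0.6667, 0.4308], [0.3333, 0.5575], [-0.6667, 0.7096]], R = [[3.0000, -1.3333], [0.0000, 4.3843]]

c_1 = (2, 1, -2); ‖c_1‖ = 3.0000, so e_1 = (0.6667, 0.3333, -0.6667).
e_1·c_2 = 0.6667·1 + 0.3333·2 + (-0.6667)·4 = -1.3333.
u_2 = c_2 + 1.3333·e_1 = (1.8889, 2.4444, 3.1111).
‖u_2‖ = 4.3843, so e_2 = (0.4308, 0.5575, 0.7096).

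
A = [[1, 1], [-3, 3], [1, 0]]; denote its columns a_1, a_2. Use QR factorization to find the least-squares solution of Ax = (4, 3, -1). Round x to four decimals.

x = (0.9565, 2.0652)

e_1 = a_1/‖a_1‖ = (1, -3, 1)/3.3166 = (0.3015, -0.9045, 0.3015).
r_{12} = e_1·a_2 = -2.4121.
u_2 = a_2 + 2.4121·e_1 = (1.7273, 0.8182, 0.7273).
‖u_2‖ = 2.0449, so e_2 = (0.8447, 0.4001, 0.3556).
Qᵀb = (-1.8091, 4.2233).
Back-substitute: x_2 = 4.2233/2.0449 = 2.0652.
x_1 = (-1.8091 + 2.4121·2.0652)/3.3166 = 0.9565.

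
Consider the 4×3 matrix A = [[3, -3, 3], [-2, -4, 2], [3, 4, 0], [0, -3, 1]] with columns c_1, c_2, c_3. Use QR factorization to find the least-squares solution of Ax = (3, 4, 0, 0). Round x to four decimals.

e_1 = c_1/‖c_1‖ = (3, -2, 3, 0)/4.6904 = (0.6396, -0.4264, 0.6396, 0.0000).
r_{12} = e_1·c_2 = 2.3452.
u_2 = c_2 − 2.3452·e_1 = (-4.5000, -3.0000, 2.5000, -3.0000).
‖u_2‖ = 6.6708, so e_2 = (-0.6746, -0.4497, 0.3748, -0.4497).
r_{13} = e_1·c_3 = 1.0660; r_{23} = e_2·c_3 = -3.3729.
u_3 = c_3 − 1.0660·e_1 + 3.3729·e_2 = (0.0429, 0.9377, 0.5822, -0.5169).
‖u_3‖ = 1.2195, so e_3 = (0.0352, 0.7689, 0.4774, -0.4238).
Qᵀb = (0.2132, -3.8226, 3.1811).
Back-substitute: x_3 = 3.1811/1.2195 = 2.6085.
x_2 = (-3.8226 + 3.3729·2.6085)/6.6708 = 0.7459.
x_1 = (0.2132 − 2.3452·0.7459 − 1.0660·2.6085)/4.6904 = -0.9203.

x = (-0.9203, 0.7459, 2.6085)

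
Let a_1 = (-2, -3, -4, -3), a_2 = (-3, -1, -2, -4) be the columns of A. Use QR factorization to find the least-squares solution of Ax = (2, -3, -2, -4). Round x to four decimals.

a_1 = (-2, -3, -4, -3); ‖a_1‖ = 6.1644, so e_1 = (-0.3244, -0.4867, -0.6489, -0.4867).
e_1·a_2 = (-0.3244)·(-3) + (-0.4867)·(-1) + (-0.6489)·(-2) + (-0.4867)·(-4) = 4.7044.
u_2 = a_2 − 4.7044·e_1 = (-1.4737, 1.2895, 1.0526, -1.7105).
‖u_2‖ = 2.8051, so e_2 = (-0.5254, 0.4597, 0.3753, -0.6098).
Qᵀb = (4.0555, -0.7411).
Back-substitute: x_2 = -0.7411/2.8051 = -0.2642.
x_1 = (4.0555 − 4.7044·(-0.2642))/6.1644 = 0.8595.

x = (0.8595, -0.2642)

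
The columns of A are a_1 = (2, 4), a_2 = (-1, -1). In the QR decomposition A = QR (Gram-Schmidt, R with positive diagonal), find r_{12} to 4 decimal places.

r_{12} = -1.3416

a_1 = (2, 4); ‖a_1‖ = 4.4721, so q_1 = (0.4472, 0.8944).
r_{12} = q_1·a_2 = -1.3416.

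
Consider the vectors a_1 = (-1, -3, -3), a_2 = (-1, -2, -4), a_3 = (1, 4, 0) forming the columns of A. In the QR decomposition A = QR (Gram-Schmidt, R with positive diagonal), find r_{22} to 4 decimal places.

r_{22} = 1.4142

a_1 = (-1, -3, -3); ‖a_1‖ = 4.3589, so e_1 = (-0.2294, -0.6882, -0.6882).
e_1·a_2 = (-0.2294)·(-1) + (-0.6882)·(-2) + (-0.6882)·(-4) = 4.3589.
u_2 = a_2 − 4.3589·e_1 = (0.0000, 1.0000, -1.0000).
r_{22} = ‖u_2‖ = 1.4142.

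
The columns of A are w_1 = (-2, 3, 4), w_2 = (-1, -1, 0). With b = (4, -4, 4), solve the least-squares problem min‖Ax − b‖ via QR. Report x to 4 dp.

x = (-0.1404, -0.0702)

e_1 = w_1/‖w_1‖ = (-2, 3, 4)/5.3852 = (-0.3714, 0.5571, 0.7428).
r_{12} = e_1·w_2 = -0.1857.
u_2 = w_2 + 0.1857·e_1 = (-1.0690, -0.8966, 0.1379).
‖u_2‖ = 1.4020, so e_2 = (-0.7625, -0.6395, 0.0984).
Qᵀb = (-0.7428, -0.0984).
Back-substitute: x_2 = -0.0984/1.4020 = -0.0702.
x_1 = (-0.7428 + 0.1857·(-0.0702))/5.3852 = -0.1404.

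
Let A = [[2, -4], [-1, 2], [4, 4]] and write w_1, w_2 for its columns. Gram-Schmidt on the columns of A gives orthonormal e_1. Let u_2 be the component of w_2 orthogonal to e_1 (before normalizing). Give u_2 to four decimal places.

w_1 = (2, -1, 4); ‖w_1‖ = 4.5826, so e_1 = (0.4364, -0.2182, 0.8729).
e_1·w_2 = 0.4364·(-4) + (-0.2182)·2 + 0.8729·4 = 1.3093.
u_2 = w_2 − 1.3093·e_1 = (-4.5714, 2.2857, 2.8571).

u_2 = (-4.5714, 2.2857, 2.8571)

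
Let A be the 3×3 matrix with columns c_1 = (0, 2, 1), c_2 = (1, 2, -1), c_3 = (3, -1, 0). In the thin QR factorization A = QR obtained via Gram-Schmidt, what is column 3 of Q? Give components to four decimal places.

e_3 = (0.8729, -0.2182, 0.4364)

c_1 = (0, 2, 1); ‖c_1‖ = 2.2361, so e_1 = (0.0000, 0.8944, 0.4472).
e_1·c_2 = 0.0000·1 + 0.8944·2 + 0.4472·(-1) = 1.3416.
u_2 = c_2 − 1.3416·e_1 = (1.0000, 0.8000, -1.6000).
‖u_2‖ = 2.0494, so e_2 = (0.4880, 0.3904, -0.7807).
e_1·c_3 = 0.0000·3 + 0.8944·(-1) + 0.4472·0 = -0.8944; e_2·c_3 = 0.4880·3 + 0.3904·(-1) + (-0.7807)·0 = 1.0735.
u_3 = c_3 + 0.8944·e_1 − 1.0735·e_2 = (2.4762, -0.6190, 1.2381).
‖u_3‖ = 2.8368, so e_3 = (0.8729, -0.2182, 0.4364).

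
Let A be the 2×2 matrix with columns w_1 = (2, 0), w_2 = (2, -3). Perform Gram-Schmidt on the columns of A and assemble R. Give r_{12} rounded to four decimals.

e_1 = w_1/‖w_1‖ = (2, 0)/2.0000 = (1.0000, 0.0000).
r_{12} = e_1·w_2 = 2.0000.

r_{12} = 2.0000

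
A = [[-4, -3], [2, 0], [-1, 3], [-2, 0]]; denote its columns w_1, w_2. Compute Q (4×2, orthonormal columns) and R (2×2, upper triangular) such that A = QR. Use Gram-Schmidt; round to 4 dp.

Q = [[-0.8000, -0.4061], [0.4000, -0.1874], [-0.2000, 0.8746], [-0.4000, 0.1874]], R = [[5.0000, 1.8000], [0.0000, 3.8419]]

q_1 = w_1/‖w_1‖ = (-4, 2, -1, -2)/5.0000 = (-0.8000, 0.4000, -0.2000, -0.4000).
r_{12} = q_1·w_2 = 1.8000.
u_2 = w_2 − 1.8000·q_1 = (-1.5600, -0.7200, 3.3600, 0.7200).
‖u_2‖ = 3.8419, so q_2 = (-0.4061, -0.1874, 0.8746, 0.1874).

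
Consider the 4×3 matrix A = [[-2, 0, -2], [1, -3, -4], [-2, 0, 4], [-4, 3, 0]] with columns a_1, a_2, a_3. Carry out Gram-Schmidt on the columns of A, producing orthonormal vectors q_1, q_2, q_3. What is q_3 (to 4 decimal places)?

a_1 = (-2, 1, -2, -4); ‖a_1‖ = 5.0000, so q_1 = (-0.4000, 0.2000, -0.4000, -0.8000).
q_1·a_2 = (-0.4000)·0 + 0.2000·(-3) + (-0.4000)·0 + (-0.8000)·3 = -3.0000.
u_2 = a_2 + 3.0000·q_1 = (-1.2000, -2.4000, -1.2000, 0.6000).
‖u_2‖ = 3.0000, so q_2 = (-0.4000, -0.8000, -0.4000, 0.2000).
q_1·a_3 = (-0.4000)·(-2) + 0.2000·(-4) + (-0.4000)·4 + (-0.8000)·0 = -1.6000; q_2·a_3 = (-0.4000)·(-2) + (-0.8000)·(-4) + (-0.4000)·4 + 0.2000·0 = 2.4000.
u_3 = a_3 + 1.6000·q_1 − 2.4000·q_2 = (-1.6800, -1.7600, 4.3200, -1.7600).
‖u_3‖ = 5.2612, so q_3 = (-0.3193, -0.3345, 0.8211, -0.3345).

q_3 = (-0.3193, -0.3345, 0.8211, -0.3345)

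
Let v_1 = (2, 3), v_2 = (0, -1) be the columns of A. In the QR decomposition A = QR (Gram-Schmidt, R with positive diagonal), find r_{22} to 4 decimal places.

r_{22} = 0.5547

e_1 = v_1/‖v_1‖ = (2, 3)/3.6056 = (0.5547, 0.8321).
r_{12} = e_1·v_2 = -0.8321.
u_2 = v_2 + 0.8321·e_1 = (0.4615, -0.3077).
r_{22} = ‖u_2‖ = 0.5547.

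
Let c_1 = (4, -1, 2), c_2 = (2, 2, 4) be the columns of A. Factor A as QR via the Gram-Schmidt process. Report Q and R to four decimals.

c_1 = (4, -1, 2); ‖c_1‖ = 4.5826, so q_1 = (0.8729, -0.2182, 0.4364).
q_1·c_2 = 0.8729·2 + (-0.2182)·2 + 0.4364·4 = 3.0551.
u_2 = c_2 − 3.0551·q_1 = (-0.6667, 2.6667, 2.6667).
‖u_2‖ = 3.8297, so q_2 = (-0.1741, 0.6963, 0.6963).

Q = [[0.8729, -0.1741], [-0.2182, 0.6963], [0.4364, 0.6963]], R = [[4.5826, 3.0551], [0.0000, 3.8297]]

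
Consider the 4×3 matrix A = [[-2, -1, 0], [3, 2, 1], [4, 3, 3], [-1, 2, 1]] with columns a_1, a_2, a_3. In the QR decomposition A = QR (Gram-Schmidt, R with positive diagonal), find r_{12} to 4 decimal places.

r_{12} = 3.2863

q_1 = a_1/‖a_1‖ = (-2, 3, 4, -1)/5.4772 = (-0.3651, 0.5477, 0.7303, -0.1826).
r_{12} = q_1·a_2 = 3.2863.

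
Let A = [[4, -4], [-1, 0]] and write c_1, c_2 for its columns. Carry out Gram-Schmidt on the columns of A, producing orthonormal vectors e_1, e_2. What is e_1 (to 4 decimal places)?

e_1 = (0.9701, -0.2425)

e_1 = c_1/‖c_1‖ = (4, -1)/4.1231 = (0.9701, -0.2425).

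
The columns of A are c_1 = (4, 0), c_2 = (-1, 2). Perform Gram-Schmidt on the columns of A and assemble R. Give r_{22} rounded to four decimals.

c_1 = (4, 0); ‖c_1‖ = 4.0000, so e_1 = (1.0000, 0.0000).
e_1·c_2 = 1.0000·(-1) + 0.0000·2 = -1.0000.
u_2 = c_2 + 1.0000·e_1 = (0.0000, 2.0000).
r_{22} = ‖u_2‖ = 2.0000.

r_{22} = 2.0000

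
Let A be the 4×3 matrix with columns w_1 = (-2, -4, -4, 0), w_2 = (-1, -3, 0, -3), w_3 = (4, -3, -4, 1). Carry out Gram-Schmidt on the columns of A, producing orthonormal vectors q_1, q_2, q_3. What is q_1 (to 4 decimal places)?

w_1 = (-2, -4, -4, 0); ‖w_1‖ = 6.0000, so q_1 = (-0.3333, -0.6667, -0.6667, 0.0000).

q_1 = (-0.3333, -0.6667, -0.6667, 0.0000)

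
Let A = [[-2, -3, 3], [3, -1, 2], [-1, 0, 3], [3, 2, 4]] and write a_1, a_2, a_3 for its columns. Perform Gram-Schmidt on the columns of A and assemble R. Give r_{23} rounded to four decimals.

r_{23} = -2.0147

a_1 = (-2, 3, -1, 3); ‖a_1‖ = 4.7958, so e_1 = (-0.4170, 0.6255, -0.2085, 0.6255).
e_1·a_2 = (-0.4170)·(-3) + 0.6255·(-1) + (-0.2085)·0 + 0.6255·2 = 1.8766.
u_2 = a_2 − 1.8766·e_1 = (-2.2174, -2.1739, 0.3913, 0.8261).
‖u_2‖ = 3.2370, so e_2 = (-0.6850, -0.6716, 0.1209, 0.2552).
r_{23} = e_2·a_3 = -2.0147.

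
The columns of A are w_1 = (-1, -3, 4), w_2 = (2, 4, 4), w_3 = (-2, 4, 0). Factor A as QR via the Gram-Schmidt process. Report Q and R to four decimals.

w_1 = (-1, -3, 4); ‖w_1‖ = 5.0990, so e_1 = (-0.1961, -0.5883, 0.7845).
e_1·w_2 = (-0.1961)·2 + (-0.5883)·4 + 0.7845·4 = 0.3922.
u_2 = w_2 − 0.3922·e_1 = (2.0769, 4.2308, 3.6923).
‖u_2‖ = 5.9872, so e_2 = (0.3469, 0.7066, 0.6167).
e_1·w_3 = (-0.1961)·(-2) + (-0.5883)·4 + 0.7845·0 = -1.9612; e_2·w_3 = 0.3469·(-2) + 0.7066·4 + 0.6167·0 = 2.1328.
u_3 = w_3 + 1.9612·e_1 − 2.1328·e_2 = (-3.1245, 1.3391, 0.2232).
‖u_3‖ = 3.4066, so e_3 = (-0.9172, 0.3931, 0.0655).

Q = [[-0.1961, 0.3469, -0.9172], [-0.5883, 0.7066, 0.3931], [0.7845, 0.6167, 0.0655]], R = [[5.0990, 0.3922, -1.9612], [0.0000, 5.9872, 2.1328], [0.0000, 0.0000, 3.4066]]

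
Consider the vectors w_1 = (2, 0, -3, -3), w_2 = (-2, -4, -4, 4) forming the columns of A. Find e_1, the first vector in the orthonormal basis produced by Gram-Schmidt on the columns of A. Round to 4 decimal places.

e_1 = (0.4264, 0.0000, -0.6396, -0.6396)

w_1 = (2, 0, -3, -3); ‖w_1‖ = 4.6904, so e_1 = (0.4264, 0.0000, -0.6396, -0.6396).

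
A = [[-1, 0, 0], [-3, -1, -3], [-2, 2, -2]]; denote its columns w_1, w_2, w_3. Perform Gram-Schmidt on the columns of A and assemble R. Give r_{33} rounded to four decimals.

w_1 = (-1, -3, -2); ‖w_1‖ = 3.7417, so e_1 = (-0.2673, -0.8018, -0.5345).
e_1·w_2 = (-0.2673)·0 + (-0.8018)·(-1) + (-0.5345)·2 = -0.2673.
u_2 = w_2 + 0.2673·e_1 = (-0.0714, -1.2143, 1.8571).
‖u_2‖ = 2.2200, so e_2 = (-0.0322, -0.5470, 0.8365).
e_1·w_3 = (-0.2673)·0 + (-0.8018)·(-3) + (-0.5345)·(-2) = 3.4744; e_2·w_3 = (-0.0322)·0 + (-0.5470)·(-3) + 0.8365·(-2) = -0.0322.
u_3 = w_3 − 3.4744·e_1 + 0.0322·e_2 = (0.9275, -0.2319, -0.1159).
r_{33} = ‖u_3‖ = 0.9631.

r_{33} = 0.9631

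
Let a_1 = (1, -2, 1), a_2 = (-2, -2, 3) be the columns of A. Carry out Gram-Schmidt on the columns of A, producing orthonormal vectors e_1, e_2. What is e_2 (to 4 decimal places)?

e_2 = (-0.7909, -0.0930, 0.6048)

e_1 = a_1/‖a_1‖ = (1, -2, 1)/2.4495 = (0.4082, -0.8165, 0.4082).
r_{12} = e_1·a_2 = 2.0412.
u_2 = a_2 − 2.0412·e_1 = (-2.8333, -0.3333, 2.1667).
‖u_2‖ = 3.5824, so e_2 = (-0.7909, -0.0930, 0.6048).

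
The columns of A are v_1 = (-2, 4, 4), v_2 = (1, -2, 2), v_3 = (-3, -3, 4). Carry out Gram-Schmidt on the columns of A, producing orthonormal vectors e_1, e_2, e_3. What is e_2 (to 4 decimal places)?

e_2 = (0.2981, -0.5963, 0.7454)

e_1 = v_1/‖v_1‖ = (-2, 4, 4)/6.0000 = (-0.3333, 0.6667, 0.6667).
r_{12} = e_1·v_2 = -0.3333.
u_2 = v_2 + 0.3333·e_1 = (0.8889, -1.7778, 2.2222).
‖u_2‖ = 2.9814, so e_2 = (0.2981, -0.5963, 0.7454).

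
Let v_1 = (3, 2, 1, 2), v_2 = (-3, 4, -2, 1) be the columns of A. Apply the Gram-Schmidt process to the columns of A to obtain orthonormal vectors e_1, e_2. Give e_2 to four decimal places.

e_1 = v_1/‖v_1‖ = (3, 2, 1, 2)/4.2426 = (0.7071, 0.4714, 0.2357, 0.4714).
r_{12} = e_1·v_2 = -0.2357.
u_2 = v_2 + 0.2357·e_1 = (-2.8333, 4.1111, -1.9444, 1.1111).
‖u_2‖ = 5.4722, so e_2 = (-0.5178, 0.7513, -0.3553, 0.2030).

e_2 = (-0.5178, 0.7513, -0.3553, 0.2030)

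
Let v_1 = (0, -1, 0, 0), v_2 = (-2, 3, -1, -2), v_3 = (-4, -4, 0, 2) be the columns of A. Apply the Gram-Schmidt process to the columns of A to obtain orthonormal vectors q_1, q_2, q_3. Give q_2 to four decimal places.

q_1 = v_1/‖v_1‖ = (0, -1, 0, 0)/1.0000 = (0.0000, -1.0000, 0.0000, 0.0000).
r_{12} = q_1·v_2 = -3.0000.
u_2 = v_2 + 3.0000·q_1 = (-2.0000, 0.0000, -1.0000, -2.0000).
‖u_2‖ = 3.0000, so q_2 = (-0.6667, 0.0000, -0.3333, -0.6667).

q_2 = (-0.6667, 0.0000, -0.3333, -0.6667)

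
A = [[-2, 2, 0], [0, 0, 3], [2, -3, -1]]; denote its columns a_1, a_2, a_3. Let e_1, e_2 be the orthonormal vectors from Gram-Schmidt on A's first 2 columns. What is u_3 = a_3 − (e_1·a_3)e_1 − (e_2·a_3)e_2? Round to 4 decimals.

u_3 = (0.0000, 3.0000, 0.0000)

a_1 = (-2, 0, 2); ‖a_1‖ = 2.8284, so e_1 = (-0.7071, 0.0000, 0.7071).
e_1·a_2 = (-0.7071)·2 + 0.0000·0 + 0.7071·(-3) = -3.5355.
u_2 = a_2 + 3.5355·e_1 = (-0.5000, 0.0000, -0.5000).
‖u_2‖ = 0.7071, so e_2 = (-0.7071, 0.0000, -0.7071).
e_1·a_3 = (-0.7071)·0 + 0.0000·3 + 0.7071·(-1) = -0.7071; e_2·a_3 = (-0.7071)·0 + 0.0000·3 + (-0.7071)·(-1) = 0.7071.
u_3 = a_3 + 0.7071·e_1 − 0.7071·e_2 = (0.0000, 3.0000, 0.0000).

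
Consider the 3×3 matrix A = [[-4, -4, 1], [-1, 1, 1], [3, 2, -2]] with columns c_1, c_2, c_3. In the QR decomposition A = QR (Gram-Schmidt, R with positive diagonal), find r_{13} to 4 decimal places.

c_1 = (-4, -1, 3); ‖c_1‖ = 5.0990, so e_1 = (-0.7845, -0.1961, 0.5883).
r_{13} = e_1·c_3 = -2.1573.

r_{13} = -2.1573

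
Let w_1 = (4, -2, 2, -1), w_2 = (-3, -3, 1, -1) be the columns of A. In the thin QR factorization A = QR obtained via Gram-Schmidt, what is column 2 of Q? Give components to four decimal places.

e_1 = w_1/‖w_1‖ = (4, -2, 2, -1)/5.0000 = (0.8000, -0.4000, 0.4000, -0.2000).
r_{12} = e_1·w_2 = -0.6000.
u_2 = w_2 + 0.6000·e_1 = (-2.5200, -3.2400, 1.2400, -1.1200).
‖u_2‖ = 4.4317, so e_2 = (-0.5686, -0.7311, 0.2798, -0.2527).

e_2 = (-0.5686, -0.7311, 0.2798, -0.2527)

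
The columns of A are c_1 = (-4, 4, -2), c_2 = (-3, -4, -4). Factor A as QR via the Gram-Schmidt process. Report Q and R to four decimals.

c_1 = (-4, 4, -2); ‖c_1‖ = 6.0000, so e_1 = (-0.6667, 0.6667, -0.3333).
e_1·c_2 = (-0.6667)·(-3) + 0.6667·(-4) + (-0.3333)·(-4) = 0.6667.
u_2 = c_2 − 0.6667·e_1 = (-2.5556, -4.4444, -3.7778).
‖u_2‖ = 6.3683, so e_2 = (-0.4013, -0.6979, -0.5932).

Q = [[-0.6667, -0.4013], [0.6667, -0.6979], [-0.3333, -0.5932]], R = [[6.0000, 0.6667], [0.0000, 6.3683]]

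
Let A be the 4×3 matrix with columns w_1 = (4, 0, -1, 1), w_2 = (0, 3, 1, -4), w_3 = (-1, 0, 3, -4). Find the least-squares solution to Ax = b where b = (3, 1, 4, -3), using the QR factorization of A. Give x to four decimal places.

w_1 = (4, 0, -1, 1); ‖w_1‖ = 4.2426, so e_1 = (0.9428, 0.0000, -0.2357, 0.2357).
e_1·w_2 = 0.9428·0 + 0.0000·3 + (-0.2357)·1 + 0.2357·(-4) = -1.1785.
u_2 = w_2 + 1.1785·e_1 = (1.1111, 3.0000, 0.7222, -3.7222).
‖u_2‖ = 4.9610, so e_2 = (0.2240, 0.6047, 0.1456, -0.7503).
e_1·w_3 = 0.9428·(-1) + 0.0000·0 + (-0.2357)·3 + 0.2357·(-4) = -2.5927; e_2·w_3 = 0.2240·(-1) + 0.6047·0 + 0.1456·3 + (-0.7503)·(-4) = 3.2140.
u_3 = w_3 + 2.5927·e_1 − 3.2140·e_2 = (0.7246, -1.9436, 1.9210, -0.9774).
‖u_3‖ = 2.9913, so e_3 = (0.2422, -0.6497, 0.6422, -0.3268).
Qᵀb = (1.1785, 4.1099, 3.6260).
Back-substitute: x_3 = 3.6260/2.9913 = 1.2122.
x_2 = (4.1099 − 3.2140·1.2122)/4.9610 = 0.0431.
x_1 = (1.1785 + 1.1785·0.0431 + 2.5927·1.2122)/4.2426 = 1.0305.

x = (1.0305, 0.0431, 1.2122)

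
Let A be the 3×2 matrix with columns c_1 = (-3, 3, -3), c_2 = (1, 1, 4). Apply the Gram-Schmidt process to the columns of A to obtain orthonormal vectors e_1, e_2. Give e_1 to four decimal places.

e_1 = (-0.5774, 0.5774, -0.5774)

c_1 = (-3, 3, -3); ‖c_1‖ = 5.1962, so e_1 = (-0.5774, 0.5774, -0.5774).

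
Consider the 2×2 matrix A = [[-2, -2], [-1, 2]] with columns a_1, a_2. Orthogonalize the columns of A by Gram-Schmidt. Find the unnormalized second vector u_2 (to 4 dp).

a_1 = (-2, -1); ‖a_1‖ = 2.2361, so q_1 = (-0.8944, -0.4472).
q_1·a_2 = (-0.8944)·(-2) + (-0.4472)·2 = 0.8944.
u_2 = a_2 − 0.8944·q_1 = (-1.2000, 2.4000).

u_2 = (-1.2000, 2.4000)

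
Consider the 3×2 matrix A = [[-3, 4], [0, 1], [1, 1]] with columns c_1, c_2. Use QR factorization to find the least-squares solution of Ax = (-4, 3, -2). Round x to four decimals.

c_1 = (-3, 0, 1); ‖c_1‖ = 3.1623, so e_1 = (-0.9487, 0.0000, 0.3162).
e_1·c_2 = (-0.9487)·4 + 0.0000·1 + 0.3162·1 = -3.4785.
u_2 = c_2 + 3.4785·e_1 = (0.7000, 1.0000, 2.1000).
‖u_2‖ = 2.4290, so e_2 = (0.2882, 0.4117, 0.8646).
Qᵀb = (3.1623, -1.6468).
Back-substitute: x_2 = -1.6468/2.4290 = -0.6780.
x_1 = (3.1623 + 3.4785·(-0.6780))/3.1623 = 0.2542.

x = (0.2542, -0.6780)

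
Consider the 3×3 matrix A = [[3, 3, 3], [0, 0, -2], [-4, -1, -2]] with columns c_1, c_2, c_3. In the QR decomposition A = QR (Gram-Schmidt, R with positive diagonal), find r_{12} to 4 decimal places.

c_1 = (3, 0, -4); ‖c_1‖ = 5.0000, so e_1 = (0.6000, 0.0000, -0.8000).
r_{12} = e_1·c_2 = 2.6000.

r_{12} = 2.6000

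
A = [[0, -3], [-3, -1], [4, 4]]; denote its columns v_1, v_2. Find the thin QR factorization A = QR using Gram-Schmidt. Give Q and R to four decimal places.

Q = [[0.0000, -0.8824], [-0.6000, 0.3765], [0.8000, 0.2824]], R = [[5.0000, 3.8000], [0.0000, 3.4000]]

q_1 = v_1/‖v_1‖ = (0, -3, 4)/5.0000 = (0.0000, -0.6000, 0.8000).
r_{12} = q_1·v_2 = 3.8000.
u_2 = v_2 − 3.8000·q_1 = (-3.0000, 1.2800, 0.9600).
‖u_2‖ = 3.4000, so q_2 = (-0.8824, 0.3765, 0.2824).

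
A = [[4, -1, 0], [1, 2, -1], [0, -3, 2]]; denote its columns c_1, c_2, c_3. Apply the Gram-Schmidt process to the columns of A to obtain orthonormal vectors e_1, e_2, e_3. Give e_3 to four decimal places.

c_1 = (4, 1, 0); ‖c_1‖ = 4.1231, so e_1 = (0.9701, 0.2425, 0.0000).
e_1·c_2 = 0.9701·(-1) + 0.2425·2 + 0.0000·(-3) = -0.4851.
u_2 = c_2 + 0.4851·e_1 = (-0.5294, 2.1176, -3.0000).
‖u_2‖ = 3.7101, so e_2 = (-0.1427, 0.5708, -0.8086).
e_1·c_3 = 0.9701·0 + 0.2425·(-1) + 0.0000·2 = -0.2425; e_2·c_3 = (-0.1427)·0 + 0.5708·(-1) + (-0.8086)·2 = -2.1880.
u_3 = c_3 + 0.2425·e_1 + 2.1880·e_2 = (-0.0769, 0.3077, 0.2308).
‖u_3‖ = 0.3922, so e_3 = (-0.1961, 0.7845, 0.5883).

e_3 = (-0.1961, 0.7845, 0.5883)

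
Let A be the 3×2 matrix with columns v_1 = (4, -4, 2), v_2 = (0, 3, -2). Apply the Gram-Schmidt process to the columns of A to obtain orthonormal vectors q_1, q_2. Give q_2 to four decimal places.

v_1 = (4, -4, 2); ‖v_1‖ = 6.0000, so q_1 = (0.6667, -0.6667, 0.3333).
q_1·v_2 = 0.6667·0 + (-0.6667)·3 + 0.3333·(-2) = -2.6667.
u_2 = v_2 + 2.6667·q_1 = (1.7778, 1.2222, -1.1111).
‖u_2‖ = 2.4267, so q_2 = (0.7326, 0.5037, -0.4579).

q_2 = (0.7326, 0.5037, -0.4579)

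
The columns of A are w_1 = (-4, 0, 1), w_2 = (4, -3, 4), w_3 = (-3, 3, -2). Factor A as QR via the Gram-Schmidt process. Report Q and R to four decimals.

Q = [[-0.9701, 0.2063, 0.1276], [0.0000, -0.5260, 0.8505], [0.2425, 0.8251, 0.5103]], R = [[4.1231, -2.9104, 2.4254], [0.0000, 5.7035, -3.8470], [0.0000, 0.0000, 1.1482]]

q_1 = w_1/‖w_1‖ = (-4, 0, 1)/4.1231 = (-0.9701, 0.0000, 0.2425).
r_{12} = q_1·w_2 = -2.9104.
u_2 = w_2 + 2.9104·q_1 = (1.1765, -3.0000, 4.7059).
‖u_2‖ = 5.7035, so q_2 = (0.2063, -0.5260, 0.8251).
r_{13} = q_1·w_3 = 2.4254; r_{23} = q_2·w_3 = -3.8470.
u_3 = w_3 − 2.4254·q_1 + 3.8470·q_2 = (0.1465, 0.9765, 0.5859).
‖u_3‖ = 1.1482, so q_3 = (0.1276, 0.8505, 0.5103).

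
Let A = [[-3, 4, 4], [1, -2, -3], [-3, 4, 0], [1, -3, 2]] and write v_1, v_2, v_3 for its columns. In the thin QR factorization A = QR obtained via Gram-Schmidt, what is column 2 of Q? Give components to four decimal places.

q_1 = v_1/‖v_1‖ = (-3, 1, -3, 1)/4.4721 = (-0.6708, 0.2236, -0.6708, 0.2236).
r_{12} = q_1·v_2 = -6.4846.
u_2 = v_2 + 6.4846·q_1 = (-0.3500, -0.5500, -0.3500, -1.5500).
‖u_2‖ = 1.7176, so q_2 = (-0.2038, -0.3202, -0.2038, -0.9024).

q_2 = (-0.2038, -0.3202, -0.2038, -0.9024)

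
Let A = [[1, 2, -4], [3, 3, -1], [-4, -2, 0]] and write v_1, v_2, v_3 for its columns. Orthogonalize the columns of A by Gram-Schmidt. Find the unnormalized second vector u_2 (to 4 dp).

u_2 = (1.2692, 0.8077, 0.9231)

e_1 = v_1/‖v_1‖ = (1, 3, -4)/5.0990 = (0.1961, 0.5883, -0.7845).
r_{12} = e_1·v_2 = 3.7262.
u_2 = v_2 − 3.7262·e_1 = (1.2692, 0.8077, 0.9231).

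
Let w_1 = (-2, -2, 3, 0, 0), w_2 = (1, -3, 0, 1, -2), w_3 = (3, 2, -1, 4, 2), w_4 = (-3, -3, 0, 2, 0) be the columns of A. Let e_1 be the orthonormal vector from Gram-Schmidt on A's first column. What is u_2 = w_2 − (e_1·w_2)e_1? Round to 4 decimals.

u_2 = (1.4706, -2.5294, -0.7059, 1.0000, -2.0000)

e_1 = w_1/‖w_1‖ = (-2, -2, 3, 0, 0)/4.1231 = (-0.4851, -0.4851, 0.7276, 0.0000, 0.0000).
r_{12} = e_1·w_2 = 0.9701.
u_2 = w_2 − 0.9701·e_1 = (1.4706, -2.5294, -0.7059, 1.0000, -2.0000).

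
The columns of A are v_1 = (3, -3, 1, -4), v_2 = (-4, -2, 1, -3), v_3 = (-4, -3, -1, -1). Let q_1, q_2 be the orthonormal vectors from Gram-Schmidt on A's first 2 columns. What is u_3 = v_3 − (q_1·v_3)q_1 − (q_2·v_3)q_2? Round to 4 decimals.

u_3 = (-0.1399, -1.8252, -1.6713, 0.8462)

q_1 = v_1/‖v_1‖ = (3, -3, 1, -4)/5.9161 = (0.5071, -0.5071, 0.1690, -0.6761).
r_{12} = q_1·v_2 = 1.1832.
u_2 = v_2 − 1.1832·q_1 = (-4.6000, -1.4000, 0.8000, -2.2000).
‖u_2‖ = 5.3479, so q_2 = (-0.8602, -0.2618, 0.1496, -0.4114).
r_{13} = q_1·v_3 = 0.0000; r_{23} = q_2·v_3 = 4.4877.
u_3 = v_3 + 0.0000·q_1 − 4.4877·q_2 = (-0.1399, -1.8252, -1.6713, 0.8462).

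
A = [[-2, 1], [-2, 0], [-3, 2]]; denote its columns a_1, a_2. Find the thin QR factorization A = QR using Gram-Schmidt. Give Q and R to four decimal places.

a_1 = (-2, -2, -3); ‖a_1‖ = 4.1231, so q_1 = (-0.4851, -0.4851, -0.7276).
q_1·a_2 = (-0.4851)·1 + (-0.4851)·0 + (-0.7276)·2 = -1.9403.
u_2 = a_2 + 1.9403·q_1 = (0.0588, -0.9412, 0.5882).
‖u_2‖ = 1.1114, so q_2 = (0.0529, -0.8468, 0.5293).

Q = [[-0.4851, 0.0529], [-0.4851, -0.8468], [-0.7276, 0.5293]], R = [[4.1231, -1.9403], [0.0000, 1.1114]]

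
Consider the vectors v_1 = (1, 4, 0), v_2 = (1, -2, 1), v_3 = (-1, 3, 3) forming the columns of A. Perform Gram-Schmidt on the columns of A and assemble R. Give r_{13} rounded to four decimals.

r_{13} = 2.6679

v_1 = (1, 4, 0); ‖v_1‖ = 4.1231, so q_1 = (0.2425, 0.9701, 0.0000).
r_{13} = q_1·v_3 = 2.6679.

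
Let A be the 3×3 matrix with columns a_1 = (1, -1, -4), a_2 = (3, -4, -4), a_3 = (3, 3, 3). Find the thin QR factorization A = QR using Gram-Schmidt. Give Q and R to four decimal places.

Q = [[0.2357, 0.5054, 0.8301], [-0.2357, -0.7989, 0.5534], [-0.9428, 0.3261, 0.0692]], R = [[4.2426, 5.4212, -2.8284], [0.0000, 3.4075, 0.0978], [0.0000, 0.0000, 4.3578]]

q_1 = a_1/‖a_1‖ = (1, -1, -4)/4.2426 = (0.2357, -0.2357, -0.9428).
r_{12} = q_1·a_2 = 5.4212.
u_2 = a_2 − 5.4212·q_1 = (1.7222, -2.7222, 1.1111).
‖u_2‖ = 3.4075, so q_2 = (0.5054, -0.7989, 0.3261).
r_{13} = q_1·a_3 = -2.8284; r_{23} = q_2·a_3 = 0.0978.
u_3 = a_3 + 2.8284·q_1 − 0.0978·q_2 = (3.6172, 2.4115, 0.3014).
‖u_3‖ = 4.3578, so q_3 = (0.8301, 0.5534, 0.0692).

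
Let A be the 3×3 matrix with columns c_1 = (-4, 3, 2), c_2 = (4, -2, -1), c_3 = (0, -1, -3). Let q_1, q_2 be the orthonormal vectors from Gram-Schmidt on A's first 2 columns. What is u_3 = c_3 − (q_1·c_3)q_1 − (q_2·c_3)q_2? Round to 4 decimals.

c_1 = (-4, 3, 2); ‖c_1‖ = 5.3852, so q_1 = (-0.7428, 0.5571, 0.3714).
q_1·c_2 = (-0.7428)·4 + 0.5571·(-2) + 0.3714·(-1) = -4.4567.
u_2 = c_2 + 4.4567·q_1 = (0.6897, 0.4828, 0.6552).
‖u_2‖ = 1.0667, so q_2 = (0.6465, 0.4526, 0.6142).
q_1·c_3 = (-0.7428)·0 + 0.5571·(-1) + 0.3714·(-3) = -1.6713; q_2·c_3 = 0.6465·0 + 0.4526·(-1) + 0.6142·(-3) = -2.2951.
u_3 = c_3 + 1.6713·q_1 + 2.2951·q_2 = (0.2424, 0.9697, -0.9697).

u_3 = (0.2424, 0.9697, -0.9697)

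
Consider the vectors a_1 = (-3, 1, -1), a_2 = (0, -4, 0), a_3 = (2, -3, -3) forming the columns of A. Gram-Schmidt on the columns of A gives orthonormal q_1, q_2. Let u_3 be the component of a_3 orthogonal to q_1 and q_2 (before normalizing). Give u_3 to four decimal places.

a_1 = (-3, 1, -1); ‖a_1‖ = 3.3166, so q_1 = (-0.9045, 0.3015, -0.3015).
q_1·a_2 = (-0.9045)·0 + 0.3015·(-4) + (-0.3015)·0 = -1.2060.
u_2 = a_2 + 1.2060·q_1 = (-1.0909, -3.6364, -0.3636).
‖u_2‖ = 3.8139, so q_2 = (-0.2860, -0.9535, -0.0953).
q_1·a_3 = (-0.9045)·2 + 0.3015·(-3) + (-0.3015)·(-3) = -1.8091; q_2·a_3 = (-0.2860)·2 + (-0.9535)·(-3) + (-0.0953)·(-3) = 2.5743.
u_3 = a_3 + 1.8091·q_1 − 2.5743·q_2 = (1.1000, 0.0000, -3.3000).

u_3 = (1.1000, 0.0000, -3.3000)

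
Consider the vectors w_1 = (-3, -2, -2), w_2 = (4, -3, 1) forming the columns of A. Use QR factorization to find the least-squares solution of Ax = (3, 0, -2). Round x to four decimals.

e_1 = w_1/‖w_1‖ = (-3, -2, -2)/4.1231 = (-0.7276, -0.4851, -0.4851).
r_{12} = e_1·w_2 = -1.9403.
u_2 = w_2 + 1.9403·e_1 = (2.5882, -3.9412, 0.0588).
‖u_2‖ = 4.7154, so e_2 = (0.5489, -0.8358, 0.0125).
Qᵀb = (-1.2127, 1.6217).
Back-substitute: x_2 = 1.6217/4.7154 = 0.3439.
x_1 = (-1.2127 + 1.9403·0.3439)/4.1231 = -0.1323.

x = (-0.1323, 0.3439)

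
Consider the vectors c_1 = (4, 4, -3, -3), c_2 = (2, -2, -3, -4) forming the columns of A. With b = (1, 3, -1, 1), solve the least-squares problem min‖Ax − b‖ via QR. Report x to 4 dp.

x = (0.5236, -0.4847)

q_1 = c_1/‖c_1‖ = (4, 4, -3, -3)/7.0711 = (0.5657, 0.5657, -0.4243, -0.4243).
r_{12} = q_1·c_2 = 2.9698.
u_2 = c_2 − 2.9698·q_1 = (0.3200, -3.6800, -1.7400, -2.7400).
‖u_2‖ = 4.9173, so q_2 = (0.0651, -0.7484, -0.3539, -0.5572).
Qᵀb = (2.2627, -2.3834).
Back-substitute: x_2 = -2.3834/4.9173 = -0.4847.
x_1 = (2.2627 − 2.9698·(-0.4847))/7.0711 = 0.5236.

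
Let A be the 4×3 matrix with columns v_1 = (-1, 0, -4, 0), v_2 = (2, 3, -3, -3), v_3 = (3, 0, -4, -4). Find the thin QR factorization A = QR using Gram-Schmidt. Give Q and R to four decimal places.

Q = [[-0.2425, 0.5164, 0.4373], [0.0000, 0.5986, -0.7990], [-0.9701, -0.1291, -0.1093], [0.0000, -0.5986, -0.3981]], R = [[4.1231, 2.4254, 3.1530], [0.0000, 5.0118, 4.4601], [0.0000, 0.0000, 3.3416]]

v_1 = (-1, 0, -4, 0); ‖v_1‖ = 4.1231, so e_1 = (-0.2425, 0.0000, -0.9701, 0.0000).
e_1·v_2 = (-0.2425)·2 + 0.0000·3 + (-0.9701)·(-3) + 0.0000·(-3) = 2.4254.
u_2 = v_2 − 2.4254·e_1 = (2.5882, 3.0000, -0.6471, -3.0000).
‖u_2‖ = 5.0118, so e_2 = (0.5164, 0.5986, -0.1291, -0.5986).
e_1·v_3 = (-0.2425)·3 + 0.0000·0 + (-0.9701)·(-4) + 0.0000·(-4) = 3.1530; e_2·v_3 = 0.5164·3 + 0.5986·0 + (-0.1291)·(-4) + (-0.5986)·(-4) = 4.4601.
u_3 = v_3 − 3.1530·e_1 − 4.4601·e_2 = (1.4614, -2.6698, -0.3653, -1.3302).
‖u_3‖ = 3.3416, so e_3 = (0.4373, -0.7990, -0.1093, -0.3981).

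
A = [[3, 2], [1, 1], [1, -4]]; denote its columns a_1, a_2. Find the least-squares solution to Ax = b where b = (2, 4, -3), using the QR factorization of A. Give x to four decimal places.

x = (0.3919, 0.8964)

q_1 = a_1/‖a_1‖ = (3, 1, 1)/3.3166 = (0.9045, 0.3015, 0.3015).
r_{12} = q_1·a_2 = 0.9045.
u_2 = a_2 − 0.9045·q_1 = (1.1818, 0.7273, -4.2727).
‖u_2‖ = 4.4924, so q_2 = (0.2631, 0.1619, -0.9511).
Qᵀb = (2.1106, 4.0270).
Back-substitute: x_2 = 4.0270/4.4924 = 0.8964.
x_1 = (2.1106 − 0.9045·0.8964)/3.3166 = 0.3919.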